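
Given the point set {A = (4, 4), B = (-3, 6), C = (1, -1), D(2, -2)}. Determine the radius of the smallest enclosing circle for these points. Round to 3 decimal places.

4.721

A smallest enclosing disk is always determined by at most three of the input points on its boundary.
The minimum enclosing circle is determined by three boundary points: A, B, D.
Their circumcentre is (-15/46, 97/46) with r² = 23585/1058.
The farthest remaining point C is at distance² 12085/1058 ≤ 23585/1058.
r = √(23585/1058) ≈ 4.721.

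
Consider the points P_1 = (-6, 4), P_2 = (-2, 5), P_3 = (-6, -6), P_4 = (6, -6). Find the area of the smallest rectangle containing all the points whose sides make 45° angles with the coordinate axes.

165

In coordinates u = x + y, v = x − y the rectangle is axis-aligned; the map (x,y)→(u,v) scales areas by 2.
u-values: -2, 3, -12, 0; range = 3 − (-12) = 15.
v-values: -10, -7, 0, 12; range = 12 − (-10) = 22.
Area = (15 × 22) / 2 = 165.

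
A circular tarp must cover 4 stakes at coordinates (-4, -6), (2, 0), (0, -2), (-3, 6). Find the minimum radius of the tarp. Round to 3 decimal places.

6.021

The minimum enclosing circle of a finite set is fixed by two of the points (as a diameter) or three (as a circumcircle).
The farthest pair is (-4, -6)–(-3, 6) with squared distance 145. The circle on this segment as diameter has centre (-3.5, 0) and r² = 145/4 = 36.25.
Check (2, 0): distance² to centre = 30.25 ≤ 36.25, so it lies inside.
All remaining points lie in this disk, and no smaller disk contains both endpoints, so this is the minimum enclosing circle.
r = √(36.25) ≈ 6.021.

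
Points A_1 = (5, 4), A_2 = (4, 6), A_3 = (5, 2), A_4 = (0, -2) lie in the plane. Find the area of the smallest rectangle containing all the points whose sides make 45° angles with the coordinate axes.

30

In coordinates u = x + y, v = x − y the rectangle is axis-aligned; the map (x,y)→(u,v) scales areas by 2.
u-values: 9, 10, 7, -2; range = 10 − (-2) = 12.
v-values: 1, -2, 3, 2; range = 3 − (-2) = 5.
Area = (12 × 5) / 2 = 30.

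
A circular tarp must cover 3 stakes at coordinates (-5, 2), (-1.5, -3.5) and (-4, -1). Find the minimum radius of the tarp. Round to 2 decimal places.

Call the three points A, B, C in the order given.
Side lengths²: AB² = 42.5, AC² = 10, BC² = 12.5.
Since AB² = 42.5 ≥ 12.5 + 10 = 22.5, the angle opposite AB is not acute, so the smallest enclosing circle has AB as diameter.
Centre = midpoint of AB = (-3.25, -0.75), r² = 42.5/4 = 10.625.
r = √(10.625) ≈ 3.26.

3.26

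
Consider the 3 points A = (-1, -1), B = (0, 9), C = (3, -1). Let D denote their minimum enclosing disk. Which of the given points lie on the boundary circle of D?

Side lengths²: AB² = 101, AC² = 16, BC² = 109.
Since BC² = 109 < 101 + 16 = 117, the triangle is acute, so the smallest enclosing circle is the circumcircle.
Circumcentre = (1, 3.85), r² = 27.5225.
The points at distance exactly r from the centre are A, B, C — 3 points.

A, B, C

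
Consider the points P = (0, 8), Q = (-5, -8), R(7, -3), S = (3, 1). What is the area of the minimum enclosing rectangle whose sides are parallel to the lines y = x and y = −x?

In coordinates u = x + y, v = x − y the rectangle is axis-aligned; the map (x,y)→(u,v) scales areas by 2.
u-values: 8, -13, 4, 4; range = 8 − (-13) = 21.
v-values: -8, 3, 10, 2; range = 10 − (-8) = 18.
Area = (21 × 18) / 2 = 189.

189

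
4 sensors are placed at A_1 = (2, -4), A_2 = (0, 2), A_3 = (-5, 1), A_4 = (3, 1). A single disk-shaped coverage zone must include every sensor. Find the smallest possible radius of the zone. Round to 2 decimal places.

A smallest enclosing disk is always determined by at most three of the input points on its boundary.
The minimum enclosing circle is determined by three boundary points: A_1, A_3, A_4.
Their circumcentre is (-1, -0.8) with r² = 19.24.
The farthest remaining point A_2 is at distance² 8.84 ≤ 19.24.
r = √(19.24) ≈ 4.39.

4.39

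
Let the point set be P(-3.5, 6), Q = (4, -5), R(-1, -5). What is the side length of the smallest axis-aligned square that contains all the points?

The bounding box has width 7.5 and height 11.
An axis-aligned square enclosing the set must have side ≥ max(width, height).
So the minimum side is max(7.5, 11) = 11.

11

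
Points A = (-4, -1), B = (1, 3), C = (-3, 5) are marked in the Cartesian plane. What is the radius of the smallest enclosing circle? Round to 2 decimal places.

Side lengths²: AB² = 41, AC² = 37, BC² = 20.
Since AB² = 41 < 37 + 20 = 57, the triangle is acute, so the smallest enclosing circle is the circumcircle.
Circumcentre = (-55/26, 23/13), r² = 7585/676.
r = √(7585/676) ≈ 3.35.

3.35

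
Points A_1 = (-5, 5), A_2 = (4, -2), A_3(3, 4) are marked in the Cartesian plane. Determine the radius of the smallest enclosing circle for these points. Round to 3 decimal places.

Side lengths²: A_1A_2² = 130, A_1A_3² = 65, A_2A_3² = 37.
Since A_1A_2² = 130 ≥ 65 + 37 = 102, the angle opposite A_1A_2 is not acute, so the smallest enclosing circle has A_1A_2 as diameter.
Centre = midpoint of A_1A_2 = (-0.5, 1.5), r² = 130/4 = 32.5.
r = √(32.5) ≈ 5.701.

5.701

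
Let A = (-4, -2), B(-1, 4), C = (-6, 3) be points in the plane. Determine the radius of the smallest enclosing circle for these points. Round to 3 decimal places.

Side lengths²: AB² = 45, AC² = 29, BC² = 26.
Since AB² = 45 < 29 + 26 = 55, the triangle is acute, so the smallest enclosing circle is the circumcircle.
Circumcentre = (-55/18, 23/18), r² = 1885/162.
r = √(1885/162) ≈ 3.411.

3.411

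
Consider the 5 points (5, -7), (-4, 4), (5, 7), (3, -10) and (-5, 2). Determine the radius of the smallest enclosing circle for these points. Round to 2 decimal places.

8.65

A smallest enclosing disk is always determined by at most three of the input points on its boundary.
The minimum enclosing circle is determined by three boundary points: (-4, 4), (5, 7), (3, -10).
Their circumcentre is (39/14, -19/14) with r² = 7325/98.
The farthest remaining point (-5, 2) is at distance² 7045/98 ≤ 7325/98.
r = √(7325/98) ≈ 8.65.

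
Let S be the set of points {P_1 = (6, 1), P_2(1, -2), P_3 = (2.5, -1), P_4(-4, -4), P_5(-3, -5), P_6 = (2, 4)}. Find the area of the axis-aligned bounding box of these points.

90

x ranges over [-4, 6], width 10.
y ranges over [-5, 4], height 9.
Area = 10 × 9 = 90.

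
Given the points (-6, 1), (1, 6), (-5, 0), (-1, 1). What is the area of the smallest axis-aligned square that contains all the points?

49

The bounding box has width 7 and height 6.
An axis-aligned square enclosing the set must have side ≥ max(width, height).
So the minimum side is max(7, 6) = 7.
Area = 7² = 49.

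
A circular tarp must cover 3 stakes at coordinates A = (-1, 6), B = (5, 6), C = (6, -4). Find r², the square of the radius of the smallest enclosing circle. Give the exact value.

37.25

Side lengths²: AB² = 36, AC² = 149, BC² = 101.
Since AC² = 149 ≥ 101 + 36 = 137, the angle opposite AC is not acute, so the smallest enclosing circle has AC as diameter.
Centre = midpoint of AC = (2.5, 1), r² = 149/4 = 37.25.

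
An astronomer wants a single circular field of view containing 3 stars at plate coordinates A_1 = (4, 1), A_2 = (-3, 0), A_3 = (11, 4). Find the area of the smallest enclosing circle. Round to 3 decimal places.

Side lengths²: A_1A_2² = 50, A_1A_3² = 58, A_2A_3² = 212.
Since A_2A_3² = 212 ≥ 58 + 50 = 108, the angle opposite A_2A_3 is not acute, so the smallest enclosing circle has A_2A_3 as diameter.
Centre = midpoint of A_2A_3 = (4, 2), r² = 212/4 = 53.
Area = π·r² = π·53 ≈ 166.504.

166.504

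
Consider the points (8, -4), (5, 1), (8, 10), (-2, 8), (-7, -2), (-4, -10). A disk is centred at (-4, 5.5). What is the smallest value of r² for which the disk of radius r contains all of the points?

240.25

The required radius is the distance from (-4, 5.5) to the farthest point.
Squared distances: 234.25, 101.25, 164.25, 10.25, 65.25, 240.25.
Maximum is 240.25, attained at (-4, -10).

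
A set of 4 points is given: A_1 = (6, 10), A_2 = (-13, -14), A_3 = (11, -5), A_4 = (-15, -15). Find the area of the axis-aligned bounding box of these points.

x ranges over [-15, 11], width 26.
y ranges over [-15, 10], height 25.
Area = 26 × 25 = 650.

650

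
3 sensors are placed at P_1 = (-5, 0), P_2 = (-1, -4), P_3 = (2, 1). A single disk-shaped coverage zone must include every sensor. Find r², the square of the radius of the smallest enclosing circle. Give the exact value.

13.28125

Side lengths²: P_1P_2² = 32, P_1P_3² = 50, P_2P_3² = 34.
Since P_1P_3² = 50 < 34 + 32 = 66, the triangle is acute, so the smallest enclosing circle is the circumcircle.
Circumcentre = (-1.375, -0.375), r² = 13.28125.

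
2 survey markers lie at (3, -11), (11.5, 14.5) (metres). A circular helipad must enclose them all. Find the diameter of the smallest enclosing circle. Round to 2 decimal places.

26.88

The smallest circle enclosing two points has them as diameter endpoints.
Centre = midpoint = (7.25, 1.75); r² = |(3, -11)−(11.5, 14.5)|²/4 = 722.5/4 = 180.625.
Diameter = 2r = 2√(180.625) ≈ 26.88.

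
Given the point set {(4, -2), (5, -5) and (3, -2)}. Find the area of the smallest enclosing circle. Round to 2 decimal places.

10.21

Call the three points A, B, C in the order given.
Side lengths²: AB² = 10, AC² = 1, BC² = 13.
Since BC² = 13 ≥ 10 + 1 = 11, the angle opposite BC is not acute, so the smallest enclosing circle has BC as diameter.
Centre = midpoint of BC = (4, -3.5), r² = 13/4 = 3.25.
Area = π·r² = π·3.25 ≈ 10.21.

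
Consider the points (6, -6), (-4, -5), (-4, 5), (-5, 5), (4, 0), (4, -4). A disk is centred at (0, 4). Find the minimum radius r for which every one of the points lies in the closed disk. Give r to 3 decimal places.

11.662

The required radius is the distance from (0, 4) to the farthest point.
Squared distances: 136, 97, 17, 26, 32, 80.
Maximum is 136, attained at (6, -6).
r = √136 ≈ 11.662.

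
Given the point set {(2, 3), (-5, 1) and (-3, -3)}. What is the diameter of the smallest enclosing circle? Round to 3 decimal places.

7.946

Call the three points A, B, C in the order given.
Side lengths²: AB² = 53, AC² = 61, BC² = 20.
Since AC² = 61 < 53 + 20 = 73, the triangle is acute, so the smallest enclosing circle is the circumcircle.
Circumcentre = (-1.0625, 0.46875), r² = 15.7861328125.
Diameter = 2r = 2√(15.7861328125) ≈ 7.946.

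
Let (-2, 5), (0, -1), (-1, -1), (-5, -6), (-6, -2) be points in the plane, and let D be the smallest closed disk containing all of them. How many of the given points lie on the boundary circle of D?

2

By Welzl's lemma the MEC is supported by two points (diametrically opposite) or three points (on a circumcircle).
The farthest pair is (-2, 5)–(-5, -6) with squared distance 130. The circle on this segment as diameter has centre (-3.5, -0.5) and r² = 130/4 = 32.5.
Check (0, -1): distance² to centre = 12.5 ≤ 32.5, so it lies inside.
All remaining points lie in this disk, and no smaller disk contains both endpoints, so this is the minimum enclosing circle.
The points at distance exactly r from the centre are (-2, 5), (-5, -6) — 2 points.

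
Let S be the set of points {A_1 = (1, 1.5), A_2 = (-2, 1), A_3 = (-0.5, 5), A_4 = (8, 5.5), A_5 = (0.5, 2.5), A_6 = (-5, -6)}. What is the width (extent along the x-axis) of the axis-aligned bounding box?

13

max x = 8, min x = -5, so width = 13.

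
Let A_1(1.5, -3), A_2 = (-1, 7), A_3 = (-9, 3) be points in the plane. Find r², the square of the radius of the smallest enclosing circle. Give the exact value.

Side lengths²: A_1A_2² = 106.25, A_1A_3² = 146.25, A_2A_3² = 80.
Since A_1A_3² = 146.25 < 106.25 + 80 = 186.25, the triangle is acute, so the smallest enclosing circle is the circumcircle.
Circumcentre = (-37/12, 7/6), r² = 5525/144.

5525/144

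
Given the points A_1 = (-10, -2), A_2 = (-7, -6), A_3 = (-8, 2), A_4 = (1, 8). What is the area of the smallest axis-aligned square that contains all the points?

The bounding box has width 11 and height 14.
An axis-aligned square enclosing the set must have side ≥ max(width, height).
So the minimum side is max(11, 14) = 14.
Area = 14² = 196.

196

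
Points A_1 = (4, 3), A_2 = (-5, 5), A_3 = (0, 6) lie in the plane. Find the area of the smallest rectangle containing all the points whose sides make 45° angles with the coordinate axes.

In coordinates u = x + y, v = x − y the rectangle is axis-aligned; the map (x,y)→(u,v) scales areas by 2.
u-values: 7, 0, 6; range = 7 − 0 = 7.
v-values: 1, -10, -6; range = 1 − (-10) = 11.
Area = (7 × 11) / 2 = 38.5.

38.5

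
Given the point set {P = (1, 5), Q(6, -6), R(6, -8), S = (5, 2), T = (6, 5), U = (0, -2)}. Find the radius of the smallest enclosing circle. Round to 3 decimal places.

By Welzl's lemma the MEC is supported by two points (diametrically opposite) or three points (on a circumcircle).
The farthest pair is P–R with squared distance 194. The circle on this segment as diameter has centre (3.5, -1.5) and r² = 194/4 = 48.5.
Check Q: distance² to centre = 26.5 ≤ 48.5, so it lies inside.
All remaining points lie in this disk, and no smaller disk contains both endpoints, so this is the minimum enclosing circle.
r = √(48.5) ≈ 6.964.

6.964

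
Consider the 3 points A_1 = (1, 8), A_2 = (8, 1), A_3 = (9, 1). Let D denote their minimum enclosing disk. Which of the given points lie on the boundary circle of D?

A_1, A_3

Side lengths²: A_1A_2² = 98, A_1A_3² = 113, A_2A_3² = 1.
Since A_1A_3² = 113 ≥ 98 + 1 = 99, the angle opposite A_1A_3 is not acute, so the smallest enclosing circle has A_1A_3 as diameter.
Centre = midpoint of A_1A_3 = (5, 4.5), r² = 113/4 = 28.25.
The points at distance exactly r from the centre are A_1, A_3 — 2 points.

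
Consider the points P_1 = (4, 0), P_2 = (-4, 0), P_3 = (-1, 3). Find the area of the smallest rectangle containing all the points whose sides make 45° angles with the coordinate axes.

32

In coordinates u = x + y, v = x − y the rectangle is axis-aligned; the map (x,y)→(u,v) scales areas by 2.
u-values: 4, -4, 2; range = 4 − (-4) = 8.
v-values: 4, -4, -4; range = 4 − (-4) = 8.
Area = (8 × 8) / 2 = 32.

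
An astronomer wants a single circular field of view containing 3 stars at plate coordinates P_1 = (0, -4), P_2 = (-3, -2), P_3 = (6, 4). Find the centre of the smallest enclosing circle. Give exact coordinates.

(1.5, 1)

Side lengths²: P_1P_2² = 13, P_1P_3² = 100, P_2P_3² = 117.
Since P_2P_3² = 117 ≥ 100 + 13 = 113, the angle opposite P_2P_3 is not acute, so the smallest enclosing circle has P_2P_3 as diameter.
Centre = midpoint of P_2P_3 = (1.5, 1), r² = 117/4 = 29.25.
Centre = (1.5, 1).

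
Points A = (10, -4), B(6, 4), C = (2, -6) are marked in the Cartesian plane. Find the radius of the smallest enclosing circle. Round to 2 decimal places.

Side lengths²: AB² = 80, AC² = 68, BC² = 116.
Since BC² = 116 < 80 + 68 = 148, the triangle is acute, so the smallest enclosing circle is the circumcircle.
Circumcentre = (46/9, -13/9), r² = 2465/81.
r = √(2465/81) ≈ 5.52.

5.52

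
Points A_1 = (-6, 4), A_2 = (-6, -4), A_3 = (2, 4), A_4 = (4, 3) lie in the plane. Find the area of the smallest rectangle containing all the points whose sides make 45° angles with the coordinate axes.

93.5

In coordinates u = x + y, v = x − y the rectangle is axis-aligned; the map (x,y)→(u,v) scales areas by 2.
u-values: -2, -10, 6, 7; range = 7 − (-10) = 17.
v-values: -10, -2, -2, 1; range = 1 − (-10) = 11.
Area = (17 × 11) / 2 = 93.5.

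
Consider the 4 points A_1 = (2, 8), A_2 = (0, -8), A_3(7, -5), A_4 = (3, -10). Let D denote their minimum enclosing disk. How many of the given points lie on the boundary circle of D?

The minimum enclosing circle of a finite set is fixed by two of the points (as a diameter) or three (as a circumcircle).
The farthest pair is A_1–A_4 with squared distance 325. The circle on this segment as diameter has centre (2.5, -1) and r² = 325/4 = 81.25.
Check A_2: distance² to centre = 55.25 ≤ 81.25, so it lies inside.
All remaining points lie in this disk, and no smaller disk contains both endpoints, so this is the minimum enclosing circle.
The points at distance exactly r from the centre are A_1, A_4 — 2 points.

2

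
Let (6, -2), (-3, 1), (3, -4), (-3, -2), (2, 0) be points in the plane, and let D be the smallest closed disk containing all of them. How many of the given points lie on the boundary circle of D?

3

The minimum enclosing circle of a finite set is fixed by two of the points (as a diameter) or three (as a circumcircle).
The farthest pair is (6, -2)–(-3, 1) with squared distance 90. The circle on this segment as diameter has centre (1.5, -0.5) and r² = 90/4 = 22.5.
Check (3, -4): distance² to centre = 14.5 ≤ 22.5, so it lies inside.
All remaining points lie in this disk, and no smaller disk contains both endpoints, so this is the minimum enclosing circle.
The points at distance exactly r from the centre are (6, -2), (-3, 1), (-3, -2) — 3 points.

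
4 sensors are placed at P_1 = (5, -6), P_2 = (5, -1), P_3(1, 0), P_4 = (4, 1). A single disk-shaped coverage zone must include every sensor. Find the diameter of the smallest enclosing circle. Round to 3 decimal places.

The minimum enclosing circle is determined by three boundary points: P_1, P_3, P_4.
Their circumcentre is (39/11, -29/11) with r² = 1625/121.
The farthest remaining point P_2 is at distance² 580/121 ≤ 1625/121.
Diameter = 2r = 2√(1625/121) ≈ 7.329.

7.329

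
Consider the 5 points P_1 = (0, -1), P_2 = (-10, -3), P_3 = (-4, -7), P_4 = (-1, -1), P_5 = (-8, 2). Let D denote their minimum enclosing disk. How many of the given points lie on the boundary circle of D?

A smallest enclosing disk is always determined by at most three of the input points on its boundary.
The farthest pair is P_1–P_2 with squared distance 104. The circle on this segment as diameter has centre (-5, -2) and r² = 104/4 = 26.
Check P_3: distance² to centre = 26 ≤ 26, so it lies inside.
All remaining points lie in this disk, and no smaller disk contains both endpoints, so this is the minimum enclosing circle.
The points at distance exactly r from the centre are P_1, P_2, P_3 — 3 points.

3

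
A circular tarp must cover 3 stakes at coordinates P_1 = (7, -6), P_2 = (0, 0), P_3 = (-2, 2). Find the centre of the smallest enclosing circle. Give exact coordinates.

Side lengths²: P_1P_2² = 85, P_1P_3² = 145, P_2P_3² = 8.
Since P_1P_3² = 145 ≥ 85 + 8 = 93, the angle opposite P_1P_3 is not acute, so the smallest enclosing circle has P_1P_3 as diameter.
Centre = midpoint of P_1P_3 = (2.5, -2), r² = 145/4 = 36.25.
Centre = (2.5, -2).

(2.5, -2)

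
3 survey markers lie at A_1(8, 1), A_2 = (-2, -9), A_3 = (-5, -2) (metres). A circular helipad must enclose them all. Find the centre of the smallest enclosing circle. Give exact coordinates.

Side lengths²: A_1A_2² = 200, A_1A_3² = 178, A_2A_3² = 58.
Since A_1A_2² = 200 < 178 + 58 = 236, the triangle is acute, so the smallest enclosing circle is the circumcircle.
Circumcentre = (2.1, -3.1), r² = 51.62.
Centre = (2.1, -3.1).

(2.1, -3.1)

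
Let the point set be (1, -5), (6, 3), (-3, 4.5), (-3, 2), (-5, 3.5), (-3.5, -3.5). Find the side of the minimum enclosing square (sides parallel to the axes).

11

The bounding box has width 11 and height 9.5.
An axis-aligned square enclosing the set must have side ≥ max(width, height).
So the minimum side is max(11, 9.5) = 11.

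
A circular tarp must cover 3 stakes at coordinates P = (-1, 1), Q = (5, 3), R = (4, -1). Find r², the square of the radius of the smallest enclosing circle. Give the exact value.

2465/242

Side lengths²: PQ² = 40, PR² = 29, QR² = 17.
Since PQ² = 40 < 29 + 17 = 46, the triangle is acute, so the smallest enclosing circle is the circumcircle.
Circumcentre = (47/22, 35/22), r² = 2465/242.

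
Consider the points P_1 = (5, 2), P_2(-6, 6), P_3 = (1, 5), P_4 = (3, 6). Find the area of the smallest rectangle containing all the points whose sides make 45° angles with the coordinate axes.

67.5

In coordinates u = x + y, v = x − y the rectangle is axis-aligned; the map (x,y)→(u,v) scales areas by 2.
u-values: 7, 0, 6, 9; range = 9 − 0 = 9.
v-values: 3, -12, -4, -3; range = 3 − (-12) = 15.
Area = (9 × 15) / 2 = 67.5.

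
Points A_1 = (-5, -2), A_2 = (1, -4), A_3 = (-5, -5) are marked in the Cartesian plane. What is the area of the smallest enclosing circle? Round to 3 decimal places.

Side lengths²: A_1A_2² = 40, A_1A_3² = 9, A_2A_3² = 37.
Since A_1A_2² = 40 < 37 + 9 = 46, the triangle is acute, so the smallest enclosing circle is the circumcircle.
Circumcentre = (-13/6, -3.5), r² = 185/18.
Area = π·r² = π·185/18 ≈ 32.289.

32.289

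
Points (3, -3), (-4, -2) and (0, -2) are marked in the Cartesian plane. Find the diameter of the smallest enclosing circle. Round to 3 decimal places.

Call the three points A, B, C in the order given.
Side lengths²: AB² = 50, AC² = 10, BC² = 16.
Since AB² = 50 ≥ 16 + 10 = 26, the angle opposite AB is not acute, so the smallest enclosing circle has AB as diameter.
Centre = midpoint of AB = (-0.5, -2.5), r² = 50/4 = 12.5.
Diameter = 2r = 2√(12.5) ≈ 7.071.

7.071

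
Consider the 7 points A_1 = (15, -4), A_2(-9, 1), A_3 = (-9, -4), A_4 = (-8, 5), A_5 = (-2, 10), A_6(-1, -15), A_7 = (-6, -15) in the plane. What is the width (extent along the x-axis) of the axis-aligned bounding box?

24

max x = 15, min x = -9, so width = 24.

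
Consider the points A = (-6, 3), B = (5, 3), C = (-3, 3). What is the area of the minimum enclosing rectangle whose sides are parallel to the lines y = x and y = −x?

In coordinates u = x + y, v = x − y the rectangle is axis-aligned; the map (x,y)→(u,v) scales areas by 2.
u-values: -3, 8, 0; range = 8 − (-3) = 11.
v-values: -9, 2, -6; range = 2 − (-9) = 11.
Area = (11 × 11) / 2 = 60.5.

60.5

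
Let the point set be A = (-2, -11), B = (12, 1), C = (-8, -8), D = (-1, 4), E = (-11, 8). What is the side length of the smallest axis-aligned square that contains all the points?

23

The bounding box has width 23 and height 19.
An axis-aligned square enclosing the set must have side ≥ max(width, height).
So the minimum side is max(23, 19) = 23.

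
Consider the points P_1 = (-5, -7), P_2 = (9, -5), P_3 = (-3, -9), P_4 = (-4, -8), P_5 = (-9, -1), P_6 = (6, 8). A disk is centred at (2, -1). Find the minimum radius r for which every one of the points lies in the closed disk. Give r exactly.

11

The required radius is the distance from (2, -1) to the farthest point.
Squared distances: 85, 65, 89, 85, 121, 97.
Maximum is 121, attained at P_5.
r = √121 = 11.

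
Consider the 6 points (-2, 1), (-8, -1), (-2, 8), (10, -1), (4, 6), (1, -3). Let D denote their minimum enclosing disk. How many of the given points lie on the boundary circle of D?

3

By Welzl's lemma the MEC is supported by two points (diametrically opposite) or three points (on a circumcircle).
The minimum enclosing circle is determined by three boundary points: (-8, -1), (-2, 8), (10, -1).
Their circumcentre is (1, -0.5) with r² = 81.25.
The farthest remaining point (4, 6) is at distance² 51.25 ≤ 81.25.
The points at distance exactly r from the centre are (-8, -1), (-2, 8), (10, -1) — 3 points.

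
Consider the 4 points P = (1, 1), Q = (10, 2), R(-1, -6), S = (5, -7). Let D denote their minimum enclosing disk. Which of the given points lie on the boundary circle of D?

By Welzl's lemma the MEC is supported by two points (diametrically opposite) or three points (on a circumcircle).
The farthest pair is Q–R with squared distance 185. The circle on this segment as diameter has centre (4.5, -2) and r² = 185/4 = 46.25.
Check P: distance² to centre = 21.25 ≤ 46.25, so it lies inside.
All remaining points lie in this disk, and no smaller disk contains both endpoints, so this is the minimum enclosing circle.
The points at distance exactly r from the centre are Q, R — 2 points.

Q, R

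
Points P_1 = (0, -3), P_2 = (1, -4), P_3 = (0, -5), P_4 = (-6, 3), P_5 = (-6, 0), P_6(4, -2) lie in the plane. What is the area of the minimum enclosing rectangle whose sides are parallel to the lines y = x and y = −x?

In coordinates u = x + y, v = x − y the rectangle is axis-aligned; the map (x,y)→(u,v) scales areas by 2.
u-values: -3, -3, -5, -3, -6, 2; range = 2 − (-6) = 8.
v-values: 3, 5, 5, -9, -6, 6; range = 6 − (-9) = 15.
Area = (8 × 15) / 2 = 60.

60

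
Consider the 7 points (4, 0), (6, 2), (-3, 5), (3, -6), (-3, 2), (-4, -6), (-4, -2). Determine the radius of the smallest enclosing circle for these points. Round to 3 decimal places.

6.578

The minimum enclosing circle of a finite set is fixed by two of the points (as a diameter) or three (as a circumcircle).
The minimum enclosing circle is determined by three boundary points: (6, 2), (-3, 5), (-4, -6).
Their circumcentre is (1/17, -14/17) with r² = 12505/289.
The farthest remaining point (3, -6) is at distance² 10244/289 ≤ 12505/289.
r = √(12505/289) ≈ 6.578.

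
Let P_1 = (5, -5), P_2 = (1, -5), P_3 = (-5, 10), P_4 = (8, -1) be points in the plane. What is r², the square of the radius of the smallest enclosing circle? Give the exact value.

81.25

A smallest enclosing disk is always determined by at most three of the input points on its boundary.
The farthest pair is P_1–P_3 with squared distance 325. The circle on this segment as diameter has centre (0, 2.5) and r² = 325/4 = 81.25.
Check P_2: distance² to centre = 57.25 ≤ 81.25, so it lies inside.
All remaining points lie in this disk, and no smaller disk contains both endpoints, so this is the minimum enclosing circle.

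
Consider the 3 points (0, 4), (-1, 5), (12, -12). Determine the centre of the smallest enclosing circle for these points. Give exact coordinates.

(5.5, -3.5)

Call the three points A, B, C in the order given.
Side lengths²: AB² = 2, AC² = 400, BC² = 458.
Since BC² = 458 ≥ 400 + 2 = 402, the angle opposite BC is not acute, so the smallest enclosing circle has BC as diameter.
Centre = midpoint of BC = (5.5, -3.5), r² = 458/4 = 114.5.
Centre = (5.5, -3.5).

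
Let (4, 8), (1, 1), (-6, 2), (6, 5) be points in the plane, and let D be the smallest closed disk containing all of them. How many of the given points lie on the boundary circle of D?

The farthest pair is (-6, 2)–(6, 5) with squared distance 153. The circle on this segment as diameter has centre (0, 3.5) and r² = 153/4 = 38.25.
Check (4, 8): distance² to centre = 36.25 ≤ 38.25, so it lies inside.
All remaining points lie in this disk, and no smaller disk contains both endpoints, so this is the minimum enclosing circle.
The points at distance exactly r from the centre are (-6, 2), (6, 5) — 2 points.

2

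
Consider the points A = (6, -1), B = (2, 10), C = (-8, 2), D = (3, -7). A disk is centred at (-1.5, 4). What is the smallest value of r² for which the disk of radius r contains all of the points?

141.25

The required radius is the distance from (-1.5, 4) to the farthest point.
Squared distances: 81.25, 48.25, 46.25, 141.25.
Maximum is 141.25, attained at D.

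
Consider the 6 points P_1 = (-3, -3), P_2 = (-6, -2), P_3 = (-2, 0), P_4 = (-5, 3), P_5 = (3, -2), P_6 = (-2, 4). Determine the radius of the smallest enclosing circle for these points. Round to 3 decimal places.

4.810

By Welzl's lemma the MEC is supported by two points (diametrically opposite) or three points (on a circumcircle).
The minimum enclosing circle is determined by three boundary points: P_2, P_4, P_5.
Their circumcentre is (-1.5, -0.3) with r² = 23.14.
The farthest remaining point P_6 is at distance² 18.74 ≤ 23.14.
r = √(23.14) ≈ 4.810.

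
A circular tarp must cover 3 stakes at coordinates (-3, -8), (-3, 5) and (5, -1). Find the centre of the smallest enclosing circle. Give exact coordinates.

(-1.625, -1.5)

Call the three points A, B, C in the order given.
Side lengths²: AB² = 169, AC² = 113, BC² = 100.
Since AB² = 169 < 113 + 100 = 213, the triangle is acute, so the smallest enclosing circle is the circumcircle.
Circumcentre = (-1.625, -1.5), r² = 44.140625.
Centre = (-1.625, -1.5).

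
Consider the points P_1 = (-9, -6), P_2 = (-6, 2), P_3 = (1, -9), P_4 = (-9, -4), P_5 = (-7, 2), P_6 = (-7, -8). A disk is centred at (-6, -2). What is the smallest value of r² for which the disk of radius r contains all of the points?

The required radius is the distance from (-6, -2) to the farthest point.
Squared distances: 25, 16, 98, 13, 17, 37.
Maximum is 98, attained at P_3.

98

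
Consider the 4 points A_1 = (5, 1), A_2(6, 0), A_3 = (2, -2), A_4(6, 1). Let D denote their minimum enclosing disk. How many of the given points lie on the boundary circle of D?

2

By Welzl's lemma the MEC is supported by two points (diametrically opposite) or three points (on a circumcircle).
The farthest pair is A_3–A_4 with squared distance 25. The circle on this segment as diameter has centre (4, -0.5) and r² = 25/4 = 6.25.
Check A_1: distance² to centre = 3.25 ≤ 6.25, so it lies inside.
All remaining points lie in this disk, and no smaller disk contains both endpoints, so this is the minimum enclosing circle.
The points at distance exactly r from the centre are A_3, A_4 — 2 points.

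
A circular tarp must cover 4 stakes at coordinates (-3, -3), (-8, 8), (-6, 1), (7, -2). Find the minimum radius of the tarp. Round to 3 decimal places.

A smallest enclosing disk is always determined by at most three of the input points on its boundary.
The farthest pair is (-8, 8)–(7, -2) with squared distance 325. The circle on this segment as diameter has centre (-0.5, 3) and r² = 325/4 = 81.25.
Check (-3, -3): distance² to centre = 42.25 ≤ 81.25, so it lies inside.
All remaining points lie in this disk, and no smaller disk contains both endpoints, so this is the minimum enclosing circle.
r = √(81.25) ≈ 9.014.

9.014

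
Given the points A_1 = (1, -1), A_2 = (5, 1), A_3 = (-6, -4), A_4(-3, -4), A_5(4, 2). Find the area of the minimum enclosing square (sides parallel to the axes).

The bounding box has width 11 and height 6.
An axis-aligned square enclosing the set must have side ≥ max(width, height).
So the minimum side is max(11, 6) = 11.
Area = 11² = 121.

121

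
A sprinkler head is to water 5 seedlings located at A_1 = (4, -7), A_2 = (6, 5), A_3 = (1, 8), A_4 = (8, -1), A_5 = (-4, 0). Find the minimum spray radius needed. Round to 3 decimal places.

7.649

The farthest pair is A_1–A_3 with squared distance 234. The circle on this segment as diameter has centre (2.5, 0.5) and r² = 234/4 = 58.5.
Check A_2: distance² to centre = 32.5 ≤ 58.5, so it lies inside.
All remaining points lie in this disk, and no smaller disk contains both endpoints, so this is the minimum enclosing circle.
r = √(58.5) ≈ 7.649.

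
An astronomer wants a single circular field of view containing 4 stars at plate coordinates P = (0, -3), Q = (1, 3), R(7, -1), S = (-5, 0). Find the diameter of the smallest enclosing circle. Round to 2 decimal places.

12.04

The farthest pair is R–S with squared distance 145. The circle on this segment as diameter has centre (1, -0.5) and r² = 145/4 = 36.25.
Check P: distance² to centre = 7.25 ≤ 36.25, so it lies inside.
All remaining points lie in this disk, and no smaller disk contains both endpoints, so this is the minimum enclosing circle.
Diameter = 2r = 2√(36.25) ≈ 12.04.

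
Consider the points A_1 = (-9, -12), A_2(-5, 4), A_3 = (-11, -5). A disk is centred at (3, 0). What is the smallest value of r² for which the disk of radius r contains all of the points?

288

The required radius is the distance from (3, 0) to the farthest point.
Squared distances: 288, 80, 221.
Maximum is 288, attained at A_1.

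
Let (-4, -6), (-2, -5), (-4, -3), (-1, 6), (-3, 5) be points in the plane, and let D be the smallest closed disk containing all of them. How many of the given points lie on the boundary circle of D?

2

The minimum enclosing circle of a finite set is fixed by two of the points (as a diameter) or three (as a circumcircle).
The farthest pair is (-4, -6)–(-1, 6) with squared distance 153. The circle on this segment as diameter has centre (-2.5, 0) and r² = 153/4 = 38.25.
Check (-2, -5): distance² to centre = 25.25 ≤ 38.25, so it lies inside.
All remaining points lie in this disk, and no smaller disk contains both endpoints, so this is the minimum enclosing circle.
The points at distance exactly r from the centre are (-4, -6), (-1, 6) — 2 points.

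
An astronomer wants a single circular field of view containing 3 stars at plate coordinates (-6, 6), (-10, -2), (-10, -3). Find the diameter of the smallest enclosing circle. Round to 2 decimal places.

9.85

Call the three points A, B, C in the order given.
Side lengths²: AB² = 80, AC² = 97, BC² = 1.
Since AC² = 97 ≥ 80 + 1 = 81, the angle opposite AC is not acute, so the smallest enclosing circle has AC as diameter.
Centre = midpoint of AC = (-8, 1.5), r² = 97/4 = 24.25.
Diameter = 2r = 2√(24.25) ≈ 9.85.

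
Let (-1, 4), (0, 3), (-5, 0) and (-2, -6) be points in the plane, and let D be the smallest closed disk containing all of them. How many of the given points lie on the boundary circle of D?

A smallest enclosing disk is always determined by at most three of the input points on its boundary.
The farthest pair is (-1, 4)–(-2, -6) with squared distance 101. The circle on this segment as diameter has centre (-1.5, -1) and r² = 101/4 = 25.25.
Check (0, 3): distance² to centre = 18.25 ≤ 25.25, so it lies inside.
All remaining points lie in this disk, and no smaller disk contains both endpoints, so this is the minimum enclosing circle.
The points at distance exactly r from the centre are (-1, 4), (-2, -6) — 2 points.

2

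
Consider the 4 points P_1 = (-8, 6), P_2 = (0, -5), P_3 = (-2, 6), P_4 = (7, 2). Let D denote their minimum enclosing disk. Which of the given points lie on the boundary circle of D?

P_1, P_2, P_4

The minimum enclosing circle of a finite set is fixed by two of the points (as a diameter) or three (as a circumcircle).
The minimum enclosing circle is determined by three boundary points: P_1, P_2, P_4.
Their circumcentre is (-31/38, 107/38) with r² = 44585/722.
The farthest remaining point P_3 is at distance² 8333/722 ≤ 44585/722.
The points at distance exactly r from the centre are P_1, P_2, P_4 — 3 points.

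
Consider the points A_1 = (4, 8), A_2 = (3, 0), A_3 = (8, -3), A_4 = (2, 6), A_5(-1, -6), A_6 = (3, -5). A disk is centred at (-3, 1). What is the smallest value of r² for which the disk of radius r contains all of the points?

The required radius is the distance from (-3, 1) to the farthest point.
Squared distances: 98, 37, 137, 50, 53, 72.
Maximum is 137, attained at A_3.

137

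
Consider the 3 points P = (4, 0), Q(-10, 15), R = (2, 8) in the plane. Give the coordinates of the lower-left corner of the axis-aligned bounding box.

(-10, 0)

x-range [-10, 4], y-range [0, 15].
The lower-left corner is (-10, 0).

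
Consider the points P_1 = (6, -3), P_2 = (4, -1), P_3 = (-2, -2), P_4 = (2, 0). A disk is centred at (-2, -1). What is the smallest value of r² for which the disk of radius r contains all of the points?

68

The required radius is the distance from (-2, -1) to the farthest point.
Squared distances: 68, 36, 1, 17.
Maximum is 68, attained at P_1.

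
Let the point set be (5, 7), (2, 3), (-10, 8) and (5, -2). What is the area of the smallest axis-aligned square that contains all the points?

The bounding box has width 15 and height 10.
An axis-aligned square enclosing the set must have side ≥ max(width, height).
So the minimum side is max(15, 10) = 15.
Area = 15² = 225.

225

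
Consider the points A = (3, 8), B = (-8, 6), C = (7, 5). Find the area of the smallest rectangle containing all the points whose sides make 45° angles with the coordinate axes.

112

In coordinates u = x + y, v = x − y the rectangle is axis-aligned; the map (x,y)→(u,v) scales areas by 2.
u-values: 11, -2, 12; range = 12 − (-2) = 14.
v-values: -5, -14, 2; range = 2 − (-14) = 16.
Area = (14 × 16) / 2 = 112.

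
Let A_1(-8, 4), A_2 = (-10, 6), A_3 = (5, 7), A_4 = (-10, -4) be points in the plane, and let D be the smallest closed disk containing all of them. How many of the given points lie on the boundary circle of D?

2

A smallest enclosing disk is always determined by at most three of the input points on its boundary.
The farthest pair is A_3–A_4 with squared distance 346. The circle on this segment as diameter has centre (-2.5, 1.5) and r² = 346/4 = 86.5.
Check A_1: distance² to centre = 36.5 ≤ 86.5, so it lies inside.
All remaining points lie in this disk, and no smaller disk contains both endpoints, so this is the minimum enclosing circle.
The points at distance exactly r from the centre are A_3, A_4 — 2 points.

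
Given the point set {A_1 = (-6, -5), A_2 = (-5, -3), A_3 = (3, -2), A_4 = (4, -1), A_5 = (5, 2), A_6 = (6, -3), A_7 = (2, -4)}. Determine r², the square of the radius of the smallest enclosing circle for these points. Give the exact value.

The minimum enclosing circle is determined by three boundary points: A_1, A_5, A_6.
Their circumcentre is (-12/31, -52/31) with r² = 40885/961.
The farthest remaining point A_2 is at distance² 22130/961 ≤ 40885/961.

40885/961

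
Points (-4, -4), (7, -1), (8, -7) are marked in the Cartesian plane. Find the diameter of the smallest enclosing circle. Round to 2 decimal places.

12.43

Call the three points A, B, C in the order given.
Side lengths²: AB² = 130, AC² = 153, BC² = 37.
Since AC² = 153 < 130 + 37 = 167, the triangle is acute, so the smallest enclosing circle is the circumcircle.
Circumcentre = (99/46, -225/46), r² = 40885/1058.
Diameter = 2r = 2√(40885/1058) ≈ 12.43.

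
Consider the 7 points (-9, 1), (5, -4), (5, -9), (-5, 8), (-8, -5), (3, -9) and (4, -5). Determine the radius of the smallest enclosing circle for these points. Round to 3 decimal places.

9.862

The farthest pair is (5, -9)–(-5, 8) with squared distance 389. The circle on this segment as diameter has centre (0, -0.5) and r² = 389/4 = 97.25.
Check (-9, 1): distance² to centre = 83.25 ≤ 97.25, so it lies inside.
All remaining points lie in this disk, and no smaller disk contains both endpoints, so this is the minimum enclosing circle.
r = √(97.25) ≈ 9.862.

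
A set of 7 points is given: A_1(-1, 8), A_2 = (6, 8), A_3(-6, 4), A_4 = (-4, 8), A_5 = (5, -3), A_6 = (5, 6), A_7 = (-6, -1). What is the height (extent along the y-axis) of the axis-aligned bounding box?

max y = 8, min y = -3, so height = 11.

11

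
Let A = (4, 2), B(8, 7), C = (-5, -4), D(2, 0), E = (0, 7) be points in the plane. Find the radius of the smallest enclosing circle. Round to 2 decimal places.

The farthest pair is B–C with squared distance 290. The circle on this segment as diameter has centre (1.5, 1.5) and r² = 290/4 = 72.5.
Check A: distance² to centre = 6.5 ≤ 72.5, so it lies inside.
All remaining points lie in this disk, and no smaller disk contains both endpoints, so this is the minimum enclosing circle.
r = √(72.5) ≈ 8.51.

8.51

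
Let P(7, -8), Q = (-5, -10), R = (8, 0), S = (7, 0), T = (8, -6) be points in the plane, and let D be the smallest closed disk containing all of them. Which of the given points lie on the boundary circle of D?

By Welzl's lemma the MEC is supported by two points (diametrically opposite) or three points (on a circumcircle).
The farthest pair is Q–R with squared distance 269. The circle on this segment as diameter has centre (1.5, -5) and r² = 269/4 = 67.25.
Check P: distance² to centre = 39.25 ≤ 67.25, so it lies inside.
All remaining points lie in this disk, and no smaller disk contains both endpoints, so this is the minimum enclosing circle.
The points at distance exactly r from the centre are Q, R — 2 points.

Q, R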